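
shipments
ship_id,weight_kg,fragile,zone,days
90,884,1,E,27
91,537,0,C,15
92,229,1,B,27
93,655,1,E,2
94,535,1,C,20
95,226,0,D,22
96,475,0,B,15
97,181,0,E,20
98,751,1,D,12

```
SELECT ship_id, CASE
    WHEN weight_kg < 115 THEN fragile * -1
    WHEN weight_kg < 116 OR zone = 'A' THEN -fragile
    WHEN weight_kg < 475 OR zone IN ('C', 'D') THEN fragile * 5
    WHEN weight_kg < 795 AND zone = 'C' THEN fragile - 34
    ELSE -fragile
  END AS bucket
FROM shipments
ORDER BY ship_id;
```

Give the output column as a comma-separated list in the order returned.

-1, 0, 5, -1, 5, 0, 0, 0, 5

ship_id=90: ELSE → -1
ship_id=91: weight_kg < 475 OR zone IN ('C', 'D') → 0
ship_id=92: weight_kg < 475 OR zone IN ('C', 'D') → 5
ship_id=93: ELSE → -1
ship_id=94: weight_kg < 475 OR zone IN ('C', 'D') → 5
ship_id=95: weight_kg < 475 OR zone IN ('C', 'D') → 0
ship_id=96: ELSE → 0
ship_id=97: weight_kg < 475 OR zone IN ('C', 'D') → 0
ship_id=98: weight_kg < 475 OR zone IN ('C', 'D') → 5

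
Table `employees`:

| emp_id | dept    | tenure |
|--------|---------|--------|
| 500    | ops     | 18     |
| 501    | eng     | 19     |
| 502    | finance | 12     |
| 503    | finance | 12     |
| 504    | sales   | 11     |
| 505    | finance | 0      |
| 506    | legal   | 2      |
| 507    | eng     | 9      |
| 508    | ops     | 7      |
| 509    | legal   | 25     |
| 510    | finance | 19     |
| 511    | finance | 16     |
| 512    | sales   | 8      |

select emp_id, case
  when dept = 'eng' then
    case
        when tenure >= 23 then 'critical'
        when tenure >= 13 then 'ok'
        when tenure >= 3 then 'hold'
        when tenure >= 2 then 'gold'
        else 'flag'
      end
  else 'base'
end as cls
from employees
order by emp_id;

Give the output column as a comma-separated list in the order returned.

emp_id=500: dept='ops' → outer ELSE → base
emp_id=501: dept='eng' → inner[tenure >= 13] → ok
emp_id=502: dept='finance' → outer ELSE → base
emp_id=503: dept='finance' → outer ELSE → base
emp_id=504: dept='sales' → outer ELSE → base
emp_id=505: dept='finance' → outer ELSE → base
emp_id=506: dept='legal' → outer ELSE → base
emp_id=507: dept='eng' → inner[tenure >= 3] → hold
emp_id=508: dept='ops' → outer ELSE → base
emp_id=509: dept='legal' → outer ELSE → base
emp_id=510: dept='finance' → outer ELSE → base
emp_id=511: dept='finance' → outer ELSE → base
emp_id=512: dept='sales' → outer ELSE → base

base, ok, base, base, base, base, base, hold, base, base, base, base, base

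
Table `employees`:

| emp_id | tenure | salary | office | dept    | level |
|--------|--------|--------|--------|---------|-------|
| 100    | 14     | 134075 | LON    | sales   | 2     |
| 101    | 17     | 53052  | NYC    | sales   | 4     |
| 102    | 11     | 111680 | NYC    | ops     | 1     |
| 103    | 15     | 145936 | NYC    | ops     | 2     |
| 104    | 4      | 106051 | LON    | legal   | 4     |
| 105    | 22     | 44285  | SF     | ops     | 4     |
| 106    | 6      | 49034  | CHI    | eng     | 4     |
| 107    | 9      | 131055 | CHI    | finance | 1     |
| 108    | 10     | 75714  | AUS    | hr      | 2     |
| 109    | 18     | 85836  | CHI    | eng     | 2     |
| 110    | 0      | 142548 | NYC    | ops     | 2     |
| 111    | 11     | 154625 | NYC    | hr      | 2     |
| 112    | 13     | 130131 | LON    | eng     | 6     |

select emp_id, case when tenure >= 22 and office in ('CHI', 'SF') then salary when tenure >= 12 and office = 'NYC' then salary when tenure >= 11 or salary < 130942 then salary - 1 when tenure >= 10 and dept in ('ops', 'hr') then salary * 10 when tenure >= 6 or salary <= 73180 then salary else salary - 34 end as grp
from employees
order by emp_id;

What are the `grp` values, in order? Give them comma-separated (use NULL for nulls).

134074, 53052, 111679, 145936, 106050, 44285, 49033, 131055, 75713, 85835, 142514, 154624, 130130

emp_id=100: tenure >= 11 or salary < 130942 → 134074
emp_id=101: tenure >= 12 and office = 'NYC' → 53052
emp_id=102: tenure >= 11 or salary < 130942 → 111679
emp_id=103: tenure >= 12 and office = 'NYC' → 145936
emp_id=104: tenure >= 11 or salary < 130942 → 106050
emp_id=105: tenure >= 22 and office in ('CHI', 'SF') → 44285
emp_id=106: tenure >= 11 or salary < 130942 → 49033
emp_id=107: tenure >= 6 or salary <= 73180 → 131055
emp_id=108: tenure >= 11 or salary < 130942 → 75713
emp_id=109: tenure >= 11 or salary < 130942 → 85835
emp_id=110: ELSE → 142514
emp_id=111: tenure >= 11 or salary < 130942 → 154624
emp_id=112: tenure >= 11 or salary < 130942 → 130130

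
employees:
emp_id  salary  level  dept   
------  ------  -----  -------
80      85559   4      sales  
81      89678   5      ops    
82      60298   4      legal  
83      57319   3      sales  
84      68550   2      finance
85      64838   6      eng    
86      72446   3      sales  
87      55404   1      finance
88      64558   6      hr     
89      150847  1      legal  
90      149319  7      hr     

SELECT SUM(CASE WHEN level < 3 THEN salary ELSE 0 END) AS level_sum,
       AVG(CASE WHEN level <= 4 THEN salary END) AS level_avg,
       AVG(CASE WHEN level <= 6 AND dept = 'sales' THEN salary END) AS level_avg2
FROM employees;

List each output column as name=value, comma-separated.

level_sum=274801, level_avg=78631.8571428571, level_avg2=71774.6666666667

[level_sum: level < 3]
emp_id=80: ✗
emp_id=81: ✗
emp_id=82: ✗
emp_id=83: ✗
emp_id=84: ✓ → 68550
emp_id=85: ✗
emp_id=86: ✗
emp_id=87: ✓ → 55404
emp_id=88: ✗
emp_id=89: ✓ → 150847
emp_id=90: ✗
level_sum = 68550 + 55404 + 150847 = 274801
—
[level_avg: level <= 4]
emp_id=80: ✓ → 85559
emp_id=81: ✗
emp_id=82: ✓ → 60298
emp_id=83: ✓ → 57319
emp_id=84: ✓ → 68550
emp_id=85: ✗
emp_id=86: ✓ → 72446
emp_id=87: ✓ → 55404
emp_id=88: ✗
emp_id=89: ✓ → 150847
emp_id=90: ✗
level_avg = (85559 + 60298 + 57319 + 68550 + 72446 + 55404 + 150847) / 7 = 78631.8571428571
—
[level_avg2: level <= 6 AND dept = 'sales']
emp_id=80: ✓ → 85559
emp_id=81: ✗
emp_id=82: ✗
emp_id=83: ✓ → 57319
emp_id=84: ✗
emp_id=85: ✗
emp_id=86: ✓ → 72446
emp_id=87: ✗
emp_id=88: ✗
emp_id=89: ✗
emp_id=90: ✗
level_avg2 = (85559 + 57319 + 72446) / 3 = 71774.6666666667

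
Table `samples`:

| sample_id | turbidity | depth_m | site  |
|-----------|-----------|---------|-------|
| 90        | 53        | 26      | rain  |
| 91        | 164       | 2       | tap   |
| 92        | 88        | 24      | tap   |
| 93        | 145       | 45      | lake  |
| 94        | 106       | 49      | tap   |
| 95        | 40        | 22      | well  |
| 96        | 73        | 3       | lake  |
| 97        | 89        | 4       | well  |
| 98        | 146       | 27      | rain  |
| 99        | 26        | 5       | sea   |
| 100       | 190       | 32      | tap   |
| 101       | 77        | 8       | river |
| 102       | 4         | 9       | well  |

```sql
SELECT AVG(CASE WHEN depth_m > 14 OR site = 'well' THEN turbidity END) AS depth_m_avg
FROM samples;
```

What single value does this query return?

95.6666666667

sample_id=90: ✓ → 53
sample_id=91: ✗
sample_id=92: ✓ → 88
sample_id=93: ✓ → 145
sample_id=94: ✓ → 106
sample_id=95: ✓ → 40
sample_id=96: ✗
sample_id=97: ✓ → 89
sample_id=98: ✓ → 146
sample_id=99: ✗
sample_id=100: ✓ → 190
sample_id=101: ✗
sample_id=102: ✓ → 4
depth_m_avg = (53 + 88 + 145 + 106 + 40 + 89 + 146 + 190 + 4) / 9 = 95.6666666667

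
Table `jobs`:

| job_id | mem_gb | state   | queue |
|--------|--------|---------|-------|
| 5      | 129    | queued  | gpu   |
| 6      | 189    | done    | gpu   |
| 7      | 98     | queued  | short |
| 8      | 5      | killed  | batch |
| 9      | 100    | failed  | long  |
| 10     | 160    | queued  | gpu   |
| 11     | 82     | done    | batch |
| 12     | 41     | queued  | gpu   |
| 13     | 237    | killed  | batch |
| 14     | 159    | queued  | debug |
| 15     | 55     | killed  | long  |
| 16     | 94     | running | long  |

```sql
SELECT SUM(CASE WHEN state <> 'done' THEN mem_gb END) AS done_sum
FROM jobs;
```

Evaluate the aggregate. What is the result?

1078

job_id=5: ✓ → 129
job_id=6: ✗
job_id=7: ✓ → 98
job_id=8: ✓ → 5
job_id=9: ✓ → 100
job_id=10: ✓ → 160
job_id=11: ✗
job_id=12: ✓ → 41
job_id=13: ✓ → 237
job_id=14: ✓ → 159
job_id=15: ✓ → 55
job_id=16: ✓ → 94
done_sum = 129 + 98 + 5 + 100 + 160 + 41 + 237 + 159 + 55 + 94 = 1078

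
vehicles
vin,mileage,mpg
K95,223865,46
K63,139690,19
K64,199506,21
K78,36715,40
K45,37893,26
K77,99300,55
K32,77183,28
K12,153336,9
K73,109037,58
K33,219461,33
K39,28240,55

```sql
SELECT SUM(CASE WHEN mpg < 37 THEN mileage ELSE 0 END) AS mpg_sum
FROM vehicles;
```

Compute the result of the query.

827069

vin=K95: ✗
vin=K63: ✓ → 139690
vin=K64: ✓ → 199506
vin=K78: ✗
vin=K45: ✓ → 37893
vin=K77: ✗
vin=K32: ✓ → 77183
vin=K12: ✓ → 153336
vin=K73: ✗
vin=K33: ✓ → 219461
vin=K39: ✗
mpg_sum = 139690 + 199506 + 37893 + 77183 + 153336 + 219461 = 827069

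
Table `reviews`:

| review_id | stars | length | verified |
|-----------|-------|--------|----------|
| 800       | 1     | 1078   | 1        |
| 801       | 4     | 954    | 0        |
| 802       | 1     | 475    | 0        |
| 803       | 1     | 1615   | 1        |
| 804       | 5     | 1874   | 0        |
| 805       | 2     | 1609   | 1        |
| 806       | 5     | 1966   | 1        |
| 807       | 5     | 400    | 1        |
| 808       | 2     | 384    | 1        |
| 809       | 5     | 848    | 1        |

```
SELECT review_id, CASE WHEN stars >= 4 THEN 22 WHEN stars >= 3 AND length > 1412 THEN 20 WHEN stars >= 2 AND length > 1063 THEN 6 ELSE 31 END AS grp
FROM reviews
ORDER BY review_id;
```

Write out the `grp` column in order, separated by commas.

review_id=800: ELSE → 31
review_id=801: stars >= 4 → 22
review_id=802: ELSE → 31
review_id=803: ELSE → 31
review_id=804: stars >= 4 → 22
review_id=805: stars >= 2 AND length > 1063 → 6
review_id=806: stars >= 4 → 22
review_id=807: stars >= 4 → 22
review_id=808: ELSE → 31
review_id=809: stars >= 4 → 22

31, 22, 31, 31, 22, 6, 22, 22, 31, 22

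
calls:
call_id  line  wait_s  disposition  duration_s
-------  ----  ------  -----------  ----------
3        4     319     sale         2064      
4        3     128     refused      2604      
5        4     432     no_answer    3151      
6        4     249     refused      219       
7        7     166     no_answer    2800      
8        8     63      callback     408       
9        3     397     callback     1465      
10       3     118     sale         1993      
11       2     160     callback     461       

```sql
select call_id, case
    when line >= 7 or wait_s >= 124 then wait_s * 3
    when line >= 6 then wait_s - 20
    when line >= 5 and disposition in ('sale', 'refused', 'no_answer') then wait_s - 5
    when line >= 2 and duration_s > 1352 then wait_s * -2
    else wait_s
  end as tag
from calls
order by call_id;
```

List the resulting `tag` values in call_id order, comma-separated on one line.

call_id=3: line >= 7 or wait_s >= 124 → 957
call_id=4: line >= 7 or wait_s >= 124 → 384
call_id=5: line >= 7 or wait_s >= 124 → 1296
call_id=6: line >= 7 or wait_s >= 124 → 747
call_id=7: line >= 7 or wait_s >= 124 → 498
call_id=8: line >= 7 or wait_s >= 124 → 189
call_id=9: line >= 7 or wait_s >= 124 → 1191
call_id=10: line >= 2 and duration_s > 1352 → -236
call_id=11: line >= 7 or wait_s >= 124 → 480

957, 384, 1296, 747, 498, 189, 1191, -236, 480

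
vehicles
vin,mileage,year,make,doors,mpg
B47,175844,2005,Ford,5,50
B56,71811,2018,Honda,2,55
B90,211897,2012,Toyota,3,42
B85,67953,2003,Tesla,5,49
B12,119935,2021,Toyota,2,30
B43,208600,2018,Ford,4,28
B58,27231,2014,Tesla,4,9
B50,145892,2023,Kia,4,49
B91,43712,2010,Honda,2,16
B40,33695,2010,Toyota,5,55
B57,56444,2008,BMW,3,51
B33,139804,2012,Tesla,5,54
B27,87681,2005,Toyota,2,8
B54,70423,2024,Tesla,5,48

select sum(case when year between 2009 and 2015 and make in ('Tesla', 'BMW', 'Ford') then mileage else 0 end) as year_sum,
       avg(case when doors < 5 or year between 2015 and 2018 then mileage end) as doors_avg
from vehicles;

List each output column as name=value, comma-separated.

year_sum=167035, doors_avg=108133.6666666667

[year_sum: year between 2009 and 2015 and make in ('Tesla', 'BMW', 'Ford')]
vin=B47: ✗
vin=B56: ✗
vin=B90: ✗
vin=B85: ✗
vin=B12: ✗
vin=B43: ✗
vin=B58: ✓ → 27231
vin=B50: ✗
vin=B91: ✗
vin=B40: ✗
vin=B57: ✗
vin=B33: ✓ → 139804
vin=B27: ✗
vin=B54: ✗
year_sum = 27231 + 139804 = 167035
—
[doors_avg: doors < 5 or year between 2015 and 2018]
vin=B47: ✗
vin=B56: ✓ → 71811
vin=B90: ✓ → 211897
vin=B85: ✗
vin=B12: ✓ → 119935
vin=B43: ✓ → 208600
vin=B58: ✓ → 27231
vin=B50: ✓ → 145892
vin=B91: ✓ → 43712
vin=B40: ✗
vin=B57: ✓ → 56444
vin=B33: ✗
vin=B27: ✓ → 87681
vin=B54: ✗
doors_avg = (71811 + 211897 + 119935 + 208600 + 27231 + 145892 + 43712 + 56444 + 87681) / 9 = 108133.6666666667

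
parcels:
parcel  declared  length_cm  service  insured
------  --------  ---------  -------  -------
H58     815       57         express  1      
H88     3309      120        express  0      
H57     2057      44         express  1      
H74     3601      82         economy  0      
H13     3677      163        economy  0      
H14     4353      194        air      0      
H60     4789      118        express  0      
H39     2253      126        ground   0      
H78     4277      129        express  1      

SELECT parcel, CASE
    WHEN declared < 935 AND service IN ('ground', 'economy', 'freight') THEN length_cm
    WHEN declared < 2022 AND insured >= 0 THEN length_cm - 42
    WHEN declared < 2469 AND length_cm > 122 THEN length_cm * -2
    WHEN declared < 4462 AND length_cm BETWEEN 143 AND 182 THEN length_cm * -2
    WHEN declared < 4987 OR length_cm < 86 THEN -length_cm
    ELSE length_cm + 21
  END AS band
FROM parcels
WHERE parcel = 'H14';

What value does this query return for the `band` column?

-194

parcel = H14: declared=4353, length_cm=194, service=air, insured=0.
declared < 935 AND service IN ('ground', 'economy', 'freight') → false
declared < 2022 AND insured >= 0 → false
declared < 2469 AND length_cm > 122 → false
declared < 4462 AND length_cm BETWEEN 143 AND 182 → false
declared < 4987 OR length_cm < 86 → true → -194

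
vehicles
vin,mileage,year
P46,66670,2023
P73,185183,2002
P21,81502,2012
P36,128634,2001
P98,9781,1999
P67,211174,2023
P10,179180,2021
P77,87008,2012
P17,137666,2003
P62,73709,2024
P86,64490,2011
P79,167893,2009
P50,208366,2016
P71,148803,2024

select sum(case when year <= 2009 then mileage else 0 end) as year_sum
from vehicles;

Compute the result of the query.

629157

vin=P46: ✗
vin=P73: ✓ → 185183
vin=P21: ✗
vin=P36: ✓ → 128634
vin=P98: ✓ → 9781
vin=P67: ✗
vin=P10: ✗
vin=P77: ✗
vin=P17: ✓ → 137666
vin=P62: ✗
vin=P86: ✗
vin=P79: ✓ → 167893
vin=P50: ✗
vin=P71: ✗
year_sum = 185183 + 128634 + 9781 + 137666 + 167893 = 629157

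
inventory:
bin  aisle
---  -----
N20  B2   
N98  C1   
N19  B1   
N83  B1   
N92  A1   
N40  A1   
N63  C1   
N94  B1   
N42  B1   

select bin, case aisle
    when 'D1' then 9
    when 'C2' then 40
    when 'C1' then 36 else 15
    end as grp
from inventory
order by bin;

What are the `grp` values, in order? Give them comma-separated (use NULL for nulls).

15, 15, 15, 15, 36, 15, 15, 15, 36

bin=N19: ELSE → 15
bin=N20: ELSE → 15
bin=N40: ELSE → 15
bin=N42: ELSE → 15
bin=N63: aisle='C1' → 36
bin=N83: ELSE → 15
bin=N92: ELSE → 15
bin=N94: ELSE → 15
bin=N98: aisle='C1' → 36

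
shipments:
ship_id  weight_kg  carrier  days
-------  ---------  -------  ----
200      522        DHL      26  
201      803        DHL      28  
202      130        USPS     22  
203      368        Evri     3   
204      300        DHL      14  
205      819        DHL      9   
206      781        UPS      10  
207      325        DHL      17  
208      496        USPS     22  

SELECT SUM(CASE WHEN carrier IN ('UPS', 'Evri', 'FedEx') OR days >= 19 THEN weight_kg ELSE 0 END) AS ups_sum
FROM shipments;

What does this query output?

ship_id=200: ✓ → 522
ship_id=201: ✓ → 803
ship_id=202: ✓ → 130
ship_id=203: ✓ → 368
ship_id=204: ✗
ship_id=205: ✗
ship_id=206: ✓ → 781
ship_id=207: ✗
ship_id=208: ✓ → 496
ups_sum = 522 + 803 + 130 + 368 + 781 + 496 = 3100

3100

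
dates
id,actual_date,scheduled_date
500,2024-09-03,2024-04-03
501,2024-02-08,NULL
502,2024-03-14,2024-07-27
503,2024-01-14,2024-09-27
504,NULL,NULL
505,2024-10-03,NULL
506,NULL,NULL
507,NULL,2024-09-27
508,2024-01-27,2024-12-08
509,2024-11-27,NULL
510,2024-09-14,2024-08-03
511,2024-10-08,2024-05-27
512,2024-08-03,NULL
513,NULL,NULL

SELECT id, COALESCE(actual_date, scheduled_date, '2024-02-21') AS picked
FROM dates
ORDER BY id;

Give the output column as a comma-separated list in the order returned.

2024-09-03, 2024-02-08, 2024-03-14, 2024-01-14, 2024-02-21, 2024-10-03, 2024-02-21, 2024-09-27, 2024-01-27, 2024-11-27, 2024-09-14, 2024-10-08, 2024-08-03, 2024-02-21

id=500: actual_date=2024-09-03 → 2024-09-03
id=501: actual_date=2024-02-08 → 2024-02-08
id=502: actual_date=2024-03-14 → 2024-03-14
id=503: actual_date=2024-01-14 → 2024-01-14
id=504: actual_date=NULL, scheduled_date=NULL, → literal 2024-02-21 → 2024-02-21
id=505: actual_date=2024-10-03 → 2024-10-03
id=506: actual_date=NULL, scheduled_date=NULL, → literal 2024-02-21 → 2024-02-21
id=507: actual_date=NULL, scheduled_date=2024-09-27 → 2024-09-27
id=508: actual_date=2024-01-27 → 2024-01-27
id=509: actual_date=2024-11-27 → 2024-11-27
id=510: actual_date=2024-09-14 → 2024-09-14
id=511: actual_date=2024-10-08 → 2024-10-08
id=512: actual_date=2024-08-03 → 2024-08-03
id=513: actual_date=NULL, scheduled_date=NULL, → literal 2024-02-21 → 2024-02-21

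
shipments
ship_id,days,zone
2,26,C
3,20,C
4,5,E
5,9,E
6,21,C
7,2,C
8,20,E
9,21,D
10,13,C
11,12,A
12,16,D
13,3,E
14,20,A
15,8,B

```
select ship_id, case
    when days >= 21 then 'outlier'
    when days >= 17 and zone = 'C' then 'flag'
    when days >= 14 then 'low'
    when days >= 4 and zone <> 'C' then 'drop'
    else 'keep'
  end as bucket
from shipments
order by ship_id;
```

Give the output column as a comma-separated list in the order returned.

outlier, flag, drop, drop, outlier, keep, low, outlier, keep, drop, low, keep, low, drop

ship_id=2: days >= 21 → outlier
ship_id=3: days >= 17 and zone = 'C' → flag
ship_id=4: days >= 4 and zone <> 'C' → drop
ship_id=5: days >= 4 and zone <> 'C' → drop
ship_id=6: days >= 21 → outlier
ship_id=7: ELSE → keep
ship_id=8: days >= 14 → low
ship_id=9: days >= 21 → outlier
ship_id=10: ELSE → keep
ship_id=11: days >= 4 and zone <> 'C' → drop
ship_id=12: days >= 14 → low
ship_id=13: ELSE → keep
ship_id=14: days >= 14 → low
ship_id=15: days >= 4 and zone <> 'C' → drop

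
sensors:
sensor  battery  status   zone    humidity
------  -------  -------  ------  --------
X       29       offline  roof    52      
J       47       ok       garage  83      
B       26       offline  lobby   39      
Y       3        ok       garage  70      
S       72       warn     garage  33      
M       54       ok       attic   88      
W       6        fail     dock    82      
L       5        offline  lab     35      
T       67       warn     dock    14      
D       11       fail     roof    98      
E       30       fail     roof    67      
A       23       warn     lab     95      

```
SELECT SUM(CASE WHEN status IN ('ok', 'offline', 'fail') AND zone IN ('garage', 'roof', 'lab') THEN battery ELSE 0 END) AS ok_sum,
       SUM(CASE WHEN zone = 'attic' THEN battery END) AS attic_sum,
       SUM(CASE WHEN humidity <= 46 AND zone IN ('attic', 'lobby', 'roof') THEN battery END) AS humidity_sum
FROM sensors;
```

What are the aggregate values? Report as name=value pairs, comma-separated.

ok_sum=125, attic_sum=54, humidity_sum=26

[ok_sum: status IN ('ok', 'offline', 'fail') AND zone IN ('garage', 'roof', 'lab')]
sensor=X: ✓ → 29
sensor=J: ✓ → 47
sensor=B: ✗
sensor=Y: ✓ → 3
sensor=S: ✗
sensor=M: ✗
sensor=W: ✗
sensor=L: ✓ → 5
sensor=T: ✗
sensor=D: ✓ → 11
sensor=E: ✓ → 30
sensor=A: ✗
ok_sum = 29 + 47 + 3 + 5 + 11 + 30 = 125
—
[attic_sum: zone = 'attic']
sensor=X: ✗
sensor=J: ✗
sensor=B: ✗
sensor=Y: ✗
sensor=S: ✗
sensor=M: ✓ → 54
sensor=W: ✗
sensor=L: ✗
sensor=T: ✗
sensor=D: ✗
sensor=E: ✗
sensor=A: ✗
attic_sum = 54
—
[humidity_sum: humidity <= 46 AND zone IN ('attic', 'lobby', 'roof')]
sensor=X: ✗
sensor=J: ✗
sensor=B: ✓ → 26
sensor=Y: ✗
sensor=S: ✗
sensor=M: ✗
sensor=W: ✗
sensor=L: ✗
sensor=T: ✗
sensor=D: ✗
sensor=E: ✗
sensor=A: ✗
humidity_sum = 26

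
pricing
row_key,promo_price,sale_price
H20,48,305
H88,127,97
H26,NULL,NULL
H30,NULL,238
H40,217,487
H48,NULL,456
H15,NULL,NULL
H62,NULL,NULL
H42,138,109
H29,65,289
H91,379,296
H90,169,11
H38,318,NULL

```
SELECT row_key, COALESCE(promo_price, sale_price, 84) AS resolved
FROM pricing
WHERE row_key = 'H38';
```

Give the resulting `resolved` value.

318

row_key = H38: promo_price=318, sale_price=NULL.
promo_price=318 → 318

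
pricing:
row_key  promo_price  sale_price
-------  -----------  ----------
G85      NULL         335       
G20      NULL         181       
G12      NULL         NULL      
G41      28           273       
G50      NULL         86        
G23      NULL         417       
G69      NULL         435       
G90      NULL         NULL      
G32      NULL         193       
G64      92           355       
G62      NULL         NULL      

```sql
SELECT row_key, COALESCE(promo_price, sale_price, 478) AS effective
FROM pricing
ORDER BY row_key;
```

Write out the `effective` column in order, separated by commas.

478, 181, 417, 193, 28, 86, 478, 92, 435, 335, 478

row_key=G12: promo_price=NULL, sale_price=NULL, → literal 478 → 478
row_key=G20: promo_price=NULL, sale_price=181 → 181
row_key=G23: promo_price=NULL, sale_price=417 → 417
row_key=G32: promo_price=NULL, sale_price=193 → 193
row_key=G41: promo_price=28 → 28
row_key=G50: promo_price=NULL, sale_price=86 → 86
row_key=G62: promo_price=NULL, sale_price=NULL, → literal 478 → 478
row_key=G64: promo_price=92 → 92
row_key=G69: promo_price=NULL, sale_price=435 → 435
row_key=G85: promo_price=NULL, sale_price=335 → 335
row_key=G90: promo_price=NULL, sale_price=NULL, → literal 478 → 478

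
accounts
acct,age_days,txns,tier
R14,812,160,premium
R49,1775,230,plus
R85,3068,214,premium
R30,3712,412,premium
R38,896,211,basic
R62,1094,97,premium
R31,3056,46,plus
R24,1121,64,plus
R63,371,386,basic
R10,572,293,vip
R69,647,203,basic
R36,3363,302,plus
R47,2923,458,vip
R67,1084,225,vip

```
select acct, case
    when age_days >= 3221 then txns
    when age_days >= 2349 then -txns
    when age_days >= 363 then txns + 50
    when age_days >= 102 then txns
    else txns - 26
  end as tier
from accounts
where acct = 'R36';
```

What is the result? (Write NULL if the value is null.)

302

acct = R36: age_days=3363, txns=302, tier=plus.
age_days >= 3221 → true → 302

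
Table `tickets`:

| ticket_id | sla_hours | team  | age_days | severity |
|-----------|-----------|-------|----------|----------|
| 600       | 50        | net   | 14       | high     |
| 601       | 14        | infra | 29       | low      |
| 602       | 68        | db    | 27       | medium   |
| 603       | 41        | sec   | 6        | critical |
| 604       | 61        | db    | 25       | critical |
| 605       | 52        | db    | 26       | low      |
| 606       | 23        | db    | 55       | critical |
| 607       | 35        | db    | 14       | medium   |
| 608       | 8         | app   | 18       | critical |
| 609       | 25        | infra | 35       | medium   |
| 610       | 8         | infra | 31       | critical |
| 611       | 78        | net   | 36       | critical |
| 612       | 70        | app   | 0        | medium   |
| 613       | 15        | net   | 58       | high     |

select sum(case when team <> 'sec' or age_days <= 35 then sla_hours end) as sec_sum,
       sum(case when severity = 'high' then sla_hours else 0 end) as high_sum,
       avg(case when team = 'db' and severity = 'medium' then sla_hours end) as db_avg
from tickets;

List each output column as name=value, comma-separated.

[sec_sum: team <> 'sec' or age_days <= 35]
ticket_id=600: ✓ → 50
ticket_id=601: ✓ → 14
ticket_id=602: ✓ → 68
ticket_id=603: ✓ → 41
ticket_id=604: ✓ → 61
ticket_id=605: ✓ → 52
ticket_id=606: ✓ → 23
ticket_id=607: ✓ → 35
ticket_id=608: ✓ → 8
ticket_id=609: ✓ → 25
ticket_id=610: ✓ → 8
ticket_id=611: ✓ → 78
ticket_id=612: ✓ → 70
ticket_id=613: ✓ → 15
sec_sum = 50 + 14 + 68 + 41 + 61 + 52 + 23 + 35 + 8 + 25 + 8 + 78 + 70 + 15 = 548
—
[high_sum: severity = 'high']
ticket_id=600: ✓ → 50
ticket_id=601: ✗
ticket_id=602: ✗
ticket_id=603: ✗
ticket_id=604: ✗
ticket_id=605: ✗
ticket_id=606: ✗
ticket_id=607: ✗
ticket_id=608: ✗
ticket_id=609: ✗
ticket_id=610: ✗
ticket_id=611: ✗
ticket_id=612: ✗
ticket_id=613: ✓ → 15
high_sum = 50 + 15 = 65
—
[db_avg: team = 'db' and severity = 'medium']
ticket_id=600: ✗
ticket_id=601: ✗
ticket_id=602: ✓ → 68
ticket_id=603: ✗
ticket_id=604: ✗
ticket_id=605: ✗
ticket_id=606: ✗
ticket_id=607: ✓ → 35
ticket_id=608: ✗
ticket_id=609: ✗
ticket_id=610: ✗
ticket_id=611: ✗
ticket_id=612: ✗
ticket_id=613: ✗
db_avg = (68 + 35) / 2 = 51.5

sec_sum=548, high_sum=65, db_avg=51.5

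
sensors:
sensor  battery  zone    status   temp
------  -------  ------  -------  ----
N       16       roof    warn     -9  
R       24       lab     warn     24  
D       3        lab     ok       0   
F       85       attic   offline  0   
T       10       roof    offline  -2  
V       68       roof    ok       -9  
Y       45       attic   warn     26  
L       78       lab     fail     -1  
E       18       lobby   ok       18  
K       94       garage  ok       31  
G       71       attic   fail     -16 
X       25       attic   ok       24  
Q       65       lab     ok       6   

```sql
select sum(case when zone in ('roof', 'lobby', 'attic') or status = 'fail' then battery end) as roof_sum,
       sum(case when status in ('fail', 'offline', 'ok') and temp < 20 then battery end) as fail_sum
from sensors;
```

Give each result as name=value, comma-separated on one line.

roof_sum=416, fail_sum=398

[roof_sum: zone in ('roof', 'lobby', 'attic') or status = 'fail']
sensor=N: ✓ → 16
sensor=R: ✗
sensor=D: ✗
sensor=F: ✓ → 85
sensor=T: ✓ → 10
sensor=V: ✓ → 68
sensor=Y: ✓ → 45
sensor=L: ✓ → 78
sensor=E: ✓ → 18
sensor=K: ✗
sensor=G: ✓ → 71
sensor=X: ✓ → 25
sensor=Q: ✗
roof_sum = 16 + 85 + 10 + 68 + 45 + 78 + 18 + 71 + 25 = 416
—
[fail_sum: status in ('fail', 'offline', 'ok') and temp < 20]
sensor=N: ✗
sensor=R: ✗
sensor=D: ✓ → 3
sensor=F: ✓ → 85
sensor=T: ✓ → 10
sensor=V: ✓ → 68
sensor=Y: ✗
sensor=L: ✓ → 78
sensor=E: ✓ → 18
sensor=K: ✗
sensor=G: ✓ → 71
sensor=X: ✗
sensor=Q: ✓ → 65
fail_sum = 3 + 85 + 10 + 68 + 78 + 18 + 71 + 65 = 398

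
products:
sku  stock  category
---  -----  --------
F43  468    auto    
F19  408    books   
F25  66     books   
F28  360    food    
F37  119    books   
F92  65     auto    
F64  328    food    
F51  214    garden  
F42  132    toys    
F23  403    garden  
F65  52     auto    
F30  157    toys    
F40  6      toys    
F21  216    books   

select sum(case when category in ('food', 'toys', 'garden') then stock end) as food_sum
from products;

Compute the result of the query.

sku=F43: ✗
sku=F19: ✗
sku=F25: ✗
sku=F28: ✓ → 360
sku=F37: ✗
sku=F92: ✗
sku=F64: ✓ → 328
sku=F51: ✓ → 214
sku=F42: ✓ → 132
sku=F23: ✓ → 403
sku=F65: ✗
sku=F30: ✓ → 157
sku=F40: ✓ → 6
sku=F21: ✗
food_sum = 360 + 328 + 214 + 132 + 403 + 157 + 6 = 1600

1600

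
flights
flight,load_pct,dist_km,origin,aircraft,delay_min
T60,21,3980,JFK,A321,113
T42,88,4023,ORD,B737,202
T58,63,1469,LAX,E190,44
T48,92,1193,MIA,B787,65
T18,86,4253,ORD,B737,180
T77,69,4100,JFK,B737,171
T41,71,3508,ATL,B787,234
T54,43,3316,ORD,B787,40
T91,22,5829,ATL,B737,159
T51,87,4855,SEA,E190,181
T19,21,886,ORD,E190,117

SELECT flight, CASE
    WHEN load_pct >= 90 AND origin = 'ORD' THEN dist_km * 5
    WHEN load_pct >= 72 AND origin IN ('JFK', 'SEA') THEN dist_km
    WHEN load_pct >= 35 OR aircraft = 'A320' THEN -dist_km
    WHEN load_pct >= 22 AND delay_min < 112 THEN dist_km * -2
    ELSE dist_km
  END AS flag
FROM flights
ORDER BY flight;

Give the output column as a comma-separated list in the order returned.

flight=T18: load_pct >= 35 OR aircraft = 'A320' → -4253
flight=T19: ELSE → 886
flight=T41: load_pct >= 35 OR aircraft = 'A320' → -3508
flight=T42: load_pct >= 35 OR aircraft = 'A320' → -4023
flight=T48: load_pct >= 35 OR aircraft = 'A320' → -1193
flight=T51: load_pct >= 72 AND origin IN ('JFK', 'SEA') → 4855
flight=T54: load_pct >= 35 OR aircraft = 'A320' → -3316
flight=T58: load_pct >= 35 OR aircraft = 'A320' → -1469
flight=T60: ELSE → 3980
flight=T77: load_pct >= 35 OR aircraft = 'A320' → -4100
flight=T91: ELSE → 5829

-4253, 886, -3508, -4023, -1193, 4855, -3316, -1469, 3980, -4100, 5829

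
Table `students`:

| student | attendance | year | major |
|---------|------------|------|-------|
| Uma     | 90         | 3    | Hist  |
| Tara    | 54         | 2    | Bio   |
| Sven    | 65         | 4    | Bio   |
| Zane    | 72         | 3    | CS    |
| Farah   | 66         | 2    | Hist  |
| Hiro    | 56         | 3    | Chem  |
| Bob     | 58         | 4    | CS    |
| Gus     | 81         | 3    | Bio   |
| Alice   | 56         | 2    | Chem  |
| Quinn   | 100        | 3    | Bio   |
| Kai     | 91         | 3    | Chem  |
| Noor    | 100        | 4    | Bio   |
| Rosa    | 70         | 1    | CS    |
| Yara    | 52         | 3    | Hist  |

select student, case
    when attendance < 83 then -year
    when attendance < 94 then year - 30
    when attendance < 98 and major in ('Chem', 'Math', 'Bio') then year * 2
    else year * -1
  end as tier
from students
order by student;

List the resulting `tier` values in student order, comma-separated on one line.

-2, -4, -2, -3, -3, -27, -4, -3, -1, -4, -2, -27, -3, -3

student=Alice: attendance < 83 → -2
student=Bob: attendance < 83 → -4
student=Farah: attendance < 83 → -2
student=Gus: attendance < 83 → -3
student=Hiro: attendance < 83 → -3
student=Kai: attendance < 94 → -27
student=Noor: ELSE → -4
student=Quinn: ELSE → -3
student=Rosa: attendance < 83 → -1
student=Sven: attendance < 83 → -4
student=Tara: attendance < 83 → -2
student=Uma: attendance < 94 → -27
student=Yara: attendance < 83 → -3
student=Zane: attendance < 83 → -3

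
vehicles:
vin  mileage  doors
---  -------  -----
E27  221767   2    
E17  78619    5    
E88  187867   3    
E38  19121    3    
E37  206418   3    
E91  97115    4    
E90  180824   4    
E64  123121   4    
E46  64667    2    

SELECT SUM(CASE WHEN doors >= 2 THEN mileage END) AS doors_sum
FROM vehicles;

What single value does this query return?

1179519

vin=E27: ✓ → 221767
vin=E17: ✓ → 78619
vin=E88: ✓ → 187867
vin=E38: ✓ → 19121
vin=E37: ✓ → 206418
vin=E91: ✓ → 97115
vin=E90: ✓ → 180824
vin=E64: ✓ → 123121
vin=E46: ✓ → 64667
doors_sum = 221767 + 78619 + 187867 + 19121 + 206418 + 97115 + 180824 + 123121 + 64667 = 1179519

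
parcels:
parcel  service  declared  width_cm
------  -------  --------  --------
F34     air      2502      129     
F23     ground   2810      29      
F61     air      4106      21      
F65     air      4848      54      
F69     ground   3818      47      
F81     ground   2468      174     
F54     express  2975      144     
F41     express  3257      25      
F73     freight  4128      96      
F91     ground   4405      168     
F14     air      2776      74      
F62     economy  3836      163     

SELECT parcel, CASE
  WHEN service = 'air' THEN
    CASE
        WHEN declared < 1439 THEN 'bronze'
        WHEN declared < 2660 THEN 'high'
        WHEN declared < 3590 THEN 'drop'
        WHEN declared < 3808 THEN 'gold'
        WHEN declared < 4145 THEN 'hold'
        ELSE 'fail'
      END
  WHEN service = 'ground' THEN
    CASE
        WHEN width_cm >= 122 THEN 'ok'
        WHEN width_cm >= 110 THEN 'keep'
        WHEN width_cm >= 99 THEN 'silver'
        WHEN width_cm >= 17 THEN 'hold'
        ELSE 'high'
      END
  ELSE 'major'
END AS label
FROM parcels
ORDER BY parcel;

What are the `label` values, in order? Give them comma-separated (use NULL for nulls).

drop, hold, high, major, major, hold, major, fail, hold, major, ok, ok

parcel=F14: service='air' → inner[declared < 3590] → drop
parcel=F23: service='ground' → inner[width_cm >= 17] → hold
parcel=F34: service='air' → inner[declared < 2660] → high
parcel=F41: service='express' → outer ELSE → major
parcel=F54: service='express' → outer ELSE → major
parcel=F61: service='air' → inner[declared < 4145] → hold
parcel=F62: service='economy' → outer ELSE → major
parcel=F65: service='air' → inner[ELSE] → fail
parcel=F69: service='ground' → inner[width_cm >= 17] → hold
parcel=F73: service='freight' → outer ELSE → major
parcel=F81: service='ground' → inner[width_cm >= 122] → ok
parcel=F91: service='ground' → inner[width_cm >= 122] → ok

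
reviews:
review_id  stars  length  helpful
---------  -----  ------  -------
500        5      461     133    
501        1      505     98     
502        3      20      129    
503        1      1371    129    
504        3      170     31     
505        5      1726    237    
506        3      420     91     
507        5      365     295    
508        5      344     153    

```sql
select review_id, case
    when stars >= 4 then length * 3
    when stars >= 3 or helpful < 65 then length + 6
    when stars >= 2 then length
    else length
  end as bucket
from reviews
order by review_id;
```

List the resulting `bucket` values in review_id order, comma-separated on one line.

review_id=500: stars >= 4 → 1383
review_id=501: ELSE → 505
review_id=502: stars >= 3 or helpful < 65 → 26
review_id=503: ELSE → 1371
review_id=504: stars >= 3 or helpful < 65 → 176
review_id=505: stars >= 4 → 5178
review_id=506: stars >= 3 or helpful < 65 → 426
review_id=507: stars >= 4 → 1095
review_id=508: stars >= 4 → 1032

1383, 505, 26, 1371, 176, 5178, 426, 1095, 1032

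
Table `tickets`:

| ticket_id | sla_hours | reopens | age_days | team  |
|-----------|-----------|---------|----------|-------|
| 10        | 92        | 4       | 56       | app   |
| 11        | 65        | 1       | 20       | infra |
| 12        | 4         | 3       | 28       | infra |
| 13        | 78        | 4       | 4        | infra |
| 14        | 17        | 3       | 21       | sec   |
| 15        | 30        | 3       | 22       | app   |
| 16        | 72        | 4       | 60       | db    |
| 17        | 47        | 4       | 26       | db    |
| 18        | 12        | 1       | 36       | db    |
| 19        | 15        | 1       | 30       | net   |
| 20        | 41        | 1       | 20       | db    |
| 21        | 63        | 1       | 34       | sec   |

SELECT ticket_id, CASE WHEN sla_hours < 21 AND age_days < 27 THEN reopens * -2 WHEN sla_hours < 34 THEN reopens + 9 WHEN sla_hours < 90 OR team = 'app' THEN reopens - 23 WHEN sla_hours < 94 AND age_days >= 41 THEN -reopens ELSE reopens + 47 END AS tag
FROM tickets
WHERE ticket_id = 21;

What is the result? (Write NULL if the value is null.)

-22

ticket_id = 21: sla_hours=63, reopens=1, age_days=34, team=sec.
sla_hours < 21 AND age_days < 27 → false
sla_hours < 34 → false
sla_hours < 90 OR team = 'app' → true → -22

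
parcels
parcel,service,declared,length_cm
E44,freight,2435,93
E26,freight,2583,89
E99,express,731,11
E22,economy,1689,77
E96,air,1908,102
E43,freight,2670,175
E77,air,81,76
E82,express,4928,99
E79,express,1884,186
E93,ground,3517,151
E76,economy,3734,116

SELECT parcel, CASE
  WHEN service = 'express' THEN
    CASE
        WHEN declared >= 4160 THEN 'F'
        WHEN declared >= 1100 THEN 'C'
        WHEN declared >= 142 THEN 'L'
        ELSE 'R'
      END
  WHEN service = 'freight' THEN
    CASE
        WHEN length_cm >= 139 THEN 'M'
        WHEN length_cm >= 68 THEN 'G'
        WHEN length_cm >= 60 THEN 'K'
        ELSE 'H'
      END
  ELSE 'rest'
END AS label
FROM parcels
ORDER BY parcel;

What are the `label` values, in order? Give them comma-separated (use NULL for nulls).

rest, G, M, G, rest, rest, C, F, rest, rest, L

parcel=E22: service='economy' → outer ELSE → rest
parcel=E26: service='freight' → inner[length_cm >= 68] → G
parcel=E43: service='freight' → inner[length_cm >= 139] → M
parcel=E44: service='freight' → inner[length_cm >= 68] → G
parcel=E76: service='economy' → outer ELSE → rest
parcel=E77: service='air' → outer ELSE → rest
parcel=E79: service='express' → inner[declared >= 1100] → C
parcel=E82: service='express' → inner[declared >= 4160] → F
parcel=E93: service='ground' → outer ELSE → rest
parcel=E96: service='air' → outer ELSE → rest
parcel=E99: service='express' → inner[declared >= 142] → L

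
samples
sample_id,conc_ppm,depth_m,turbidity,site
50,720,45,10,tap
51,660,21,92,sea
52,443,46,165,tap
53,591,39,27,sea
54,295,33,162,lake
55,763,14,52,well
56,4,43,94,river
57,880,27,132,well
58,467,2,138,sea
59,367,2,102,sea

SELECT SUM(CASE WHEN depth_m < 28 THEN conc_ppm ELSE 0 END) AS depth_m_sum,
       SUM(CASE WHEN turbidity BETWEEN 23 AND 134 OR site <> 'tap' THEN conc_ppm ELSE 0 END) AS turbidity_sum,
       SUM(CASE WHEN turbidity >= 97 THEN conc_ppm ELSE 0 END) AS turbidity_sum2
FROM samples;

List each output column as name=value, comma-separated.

depth_m_sum=3137, turbidity_sum=4027, turbidity_sum2=2452

[depth_m_sum: depth_m < 28]
sample_id=50: ✗
sample_id=51: ✓ → 660
sample_id=52: ✗
sample_id=53: ✗
sample_id=54: ✗
sample_id=55: ✓ → 763
sample_id=56: ✗
sample_id=57: ✓ → 880
sample_id=58: ✓ → 467
sample_id=59: ✓ → 367
depth_m_sum = 660 + 763 + 880 + 467 + 367 = 3137
—
[turbidity_sum: turbidity BETWEEN 23 AND 134 OR site <> 'tap']
sample_id=50: ✗
sample_id=51: ✓ → 660
sample_id=52: ✗
sample_id=53: ✓ → 591
sample_id=54: ✓ → 295
sample_id=55: ✓ → 763
sample_id=56: ✓ → 4
sample_id=57: ✓ → 880
sample_id=58: ✓ → 467
sample_id=59: ✓ → 367
turbidity_sum = 660 + 591 + 295 + 763 + 4 + 880 + 467 + 367 = 4027
—
[turbidity_sum2: turbidity >= 97]
sample_id=50: ✗
sample_id=51: ✗
sample_id=52: ✓ → 443
sample_id=53: ✗
sample_id=54: ✓ → 295
sample_id=55: ✗
sample_id=56: ✗
sample_id=57: ✓ → 880
sample_id=58: ✓ → 467
sample_id=59: ✓ → 367
turbidity_sum2 = 443 + 295 + 880 + 467 + 367 = 2452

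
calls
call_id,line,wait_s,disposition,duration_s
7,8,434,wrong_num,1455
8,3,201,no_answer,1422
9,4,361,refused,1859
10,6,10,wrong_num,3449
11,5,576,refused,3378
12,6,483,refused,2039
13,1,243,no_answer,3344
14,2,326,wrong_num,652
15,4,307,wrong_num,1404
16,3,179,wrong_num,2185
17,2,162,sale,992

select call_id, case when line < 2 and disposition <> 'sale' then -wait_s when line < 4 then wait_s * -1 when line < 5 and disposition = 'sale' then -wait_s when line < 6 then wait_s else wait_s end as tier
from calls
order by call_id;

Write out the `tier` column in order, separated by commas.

call_id=7: ELSE → 434
call_id=8: line < 4 → -201
call_id=9: line < 6 → 361
call_id=10: ELSE → 10
call_id=11: line < 6 → 576
call_id=12: ELSE → 483
call_id=13: line < 2 and disposition <> 'sale' → -243
call_id=14: line < 4 → -326
call_id=15: line < 6 → 307
call_id=16: line < 4 → -179
call_id=17: line < 4 → -162

434, -201, 361, 10, 576, 483, -243, -326, 307, -179, -162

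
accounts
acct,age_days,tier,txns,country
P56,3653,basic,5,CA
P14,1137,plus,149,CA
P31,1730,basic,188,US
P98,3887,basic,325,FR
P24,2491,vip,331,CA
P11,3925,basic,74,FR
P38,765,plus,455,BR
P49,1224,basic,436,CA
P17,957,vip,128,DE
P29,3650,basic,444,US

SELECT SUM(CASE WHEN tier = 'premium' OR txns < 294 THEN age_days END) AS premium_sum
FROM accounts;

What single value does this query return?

11402

acct=P56: ✓ → 3653
acct=P14: ✓ → 1137
acct=P31: ✓ → 1730
acct=P98: ✗
acct=P24: ✗
acct=P11: ✓ → 3925
acct=P38: ✗
acct=P49: ✗
acct=P17: ✓ → 957
acct=P29: ✗
premium_sum = 3653 + 1137 + 1730 + 3925 + 957 = 11402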